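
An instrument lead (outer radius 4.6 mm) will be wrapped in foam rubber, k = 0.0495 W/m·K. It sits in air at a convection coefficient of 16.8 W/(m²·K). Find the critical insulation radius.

r_cr ≈ 2.95 mm

For a cylinder r_cr = k/h = 0.0495/16.8
r_cr = 2.95 mm; since the bare radius (4.6 mm) is above r_cr, any added insulation will reduce heat loss.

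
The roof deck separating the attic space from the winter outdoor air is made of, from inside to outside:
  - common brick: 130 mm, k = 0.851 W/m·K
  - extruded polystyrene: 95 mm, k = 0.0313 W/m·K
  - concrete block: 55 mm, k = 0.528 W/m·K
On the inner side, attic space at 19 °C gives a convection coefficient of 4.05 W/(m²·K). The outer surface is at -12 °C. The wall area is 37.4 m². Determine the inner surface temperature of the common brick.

Using the resistance-network approach (series):
R_inner film = 1/(h_i·A) = 1/(4.05×37.4) = 0.006602 K/W
R_common brick = L/(kA) = 0.13/(0.851×37.4) = 0.004085 K/W
R_extruded polystyrene = L/(kA) = 0.095/(0.0313×37.4) = 0.08115 K/W
R_concrete block = L/(kA) = 0.055/(0.528×37.4) = 0.002785 K/W
R_total = 0.09463 K/W;  Q = ΔT/R_total = 31/0.09463 = 327.6 W
T_interface = T_inner − Q·ΣR(inner→interface) = 19 − 328×0.006602

T ≈ 16.8 °C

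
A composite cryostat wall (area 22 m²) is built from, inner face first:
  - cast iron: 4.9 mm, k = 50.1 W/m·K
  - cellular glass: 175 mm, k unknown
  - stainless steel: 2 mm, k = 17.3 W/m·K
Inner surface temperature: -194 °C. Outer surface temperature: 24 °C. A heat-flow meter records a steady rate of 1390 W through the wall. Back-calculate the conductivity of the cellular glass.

k ≈ 0.0507 W/(m·K)

Using the resistance-network approach (series):
R_cast iron = L/(kA) = 0.0049/(50.1×22) = 4.446×10^-6 K/W
R_stainless steel = L/(kA) = 0.002/(17.3×22) = 5.255×10^-6 K/W
Sum of known resistances R_other = 9.701×10^-6 K/W
Total R = ΔT/Q = 218/1390 = 0.1568 K/W
R_cellular glass = R_total − R_other = 0.1568 K/W
k = L/(R·A) = 0.175/(0.1568×22)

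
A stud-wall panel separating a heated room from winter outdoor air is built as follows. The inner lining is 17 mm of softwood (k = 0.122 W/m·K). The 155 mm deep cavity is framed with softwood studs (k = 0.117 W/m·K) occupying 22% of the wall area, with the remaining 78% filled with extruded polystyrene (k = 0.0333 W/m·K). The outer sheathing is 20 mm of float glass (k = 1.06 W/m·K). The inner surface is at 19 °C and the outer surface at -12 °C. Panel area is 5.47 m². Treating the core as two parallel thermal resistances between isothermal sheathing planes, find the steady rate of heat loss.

Sheathing layers in series; stud and cavity paths in parallel between them.
R_inner = 0.017/(0.122×5.47) = 0.02547 K/W
R_stud  = 0.155/(0.117×0.22×5.47) = 1.101 K/W
R_cav   = 0.155/(0.0333×0.78×5.47) = 1.091 K/W
1/R_core = 1/R_stud + 1/R_cav → R_core = 0.5479 K/W
R_outer = 0.02/(1.06×5.47) = 0.003449 K/W
R_total = 0.5769 K/W
Q = ΔT/R_total = 31/0.5769

Q ≈ 53.7 W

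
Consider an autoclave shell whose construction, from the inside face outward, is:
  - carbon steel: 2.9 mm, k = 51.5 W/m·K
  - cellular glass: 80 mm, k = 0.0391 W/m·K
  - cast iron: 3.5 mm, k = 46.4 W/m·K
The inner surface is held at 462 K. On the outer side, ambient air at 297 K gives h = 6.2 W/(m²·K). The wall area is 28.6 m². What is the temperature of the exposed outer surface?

T ≈ 309 K

Model the wall as resistances in series:
R_carbon steel = L/(kA) = 0.0029/(51.5×28.6) = 1.969×10^-6 K/W
R_cellular glass = L/(kA) = 0.08/(0.0391×28.6) = 0.07154 K/W
R_cast iron = L/(kA) = 0.0035/(46.4×28.6) = 2.637×10^-6 K/W
R_outer film = 1/(h_o·A) = 1/(6.2×28.6) = 0.00564 K/W
R_total = 0.07718 K/W;  Q = ΔT/R_total = 165/0.07718 = 2138 W
T_interface = T_inner − Q·ΣR(inner→interface) = 462 − 2140×0.07154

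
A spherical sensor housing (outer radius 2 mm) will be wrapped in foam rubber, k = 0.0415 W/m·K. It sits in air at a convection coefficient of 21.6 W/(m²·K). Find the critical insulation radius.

r_cr ≈ 3.84 mm

For a sphere r_cr = 2k/h = 2×0.0415/21.6
r_cr = 3.84 mm; since the bare radius (2 mm) is below r_cr, adding a thin layer of insulation will *increase* heat loss.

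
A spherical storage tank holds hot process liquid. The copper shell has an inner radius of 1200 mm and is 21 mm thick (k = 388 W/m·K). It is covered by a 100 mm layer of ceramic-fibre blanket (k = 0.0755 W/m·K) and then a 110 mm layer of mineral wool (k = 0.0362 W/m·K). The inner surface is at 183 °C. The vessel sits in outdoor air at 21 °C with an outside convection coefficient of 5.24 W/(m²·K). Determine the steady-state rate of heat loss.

Q ≈ 807 W

Radial (spherical) resistances in series:
R_copper shell = (1/1.2 − 1/1.221)/(4π×388) = 2.94×10^-6 K/W
R_ceramic-fibre blanket = (1/1.221 − 1/1.321)/(4π×0.0755) = 0.06535 K/W
R_mineral wool = (1/1.321 − 1/1.431)/(4π×0.0362) = 0.1279 K/W
R_outer film = 1/(h·4πr_o²) = 1/(5.24×4π×1.431²) = 0.007416 K/W
R_total = 0.2007 K/W
Q = ΔT/R_total = 162/0.2007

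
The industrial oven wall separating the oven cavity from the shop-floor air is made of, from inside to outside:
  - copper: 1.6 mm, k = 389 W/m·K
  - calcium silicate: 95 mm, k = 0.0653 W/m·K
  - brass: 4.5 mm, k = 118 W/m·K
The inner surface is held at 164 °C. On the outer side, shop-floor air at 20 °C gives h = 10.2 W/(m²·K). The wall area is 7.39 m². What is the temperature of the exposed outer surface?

Using the resistance-network approach (series):
R_copper = L/(kA) = 0.0016/(389×7.39) = 5.566×10^-7 K/W
R_calcium silicate = L/(kA) = 0.095/(0.0653×7.39) = 0.1969 K/W
R_brass = L/(kA) = 0.0045/(118×7.39) = 5.16×10^-6 K/W
R_outer film = 1/(h_o·A) = 1/(10.2×7.39) = 0.01327 K/W
R_total = 0.2101 K/W;  Q = ΔT/R_total = 144/0.2101 = 685.3 W
T_interface = T_inner − Q·ΣR(inner→interface) = 164 − 685×0.1969

T ≈ 29.1 °C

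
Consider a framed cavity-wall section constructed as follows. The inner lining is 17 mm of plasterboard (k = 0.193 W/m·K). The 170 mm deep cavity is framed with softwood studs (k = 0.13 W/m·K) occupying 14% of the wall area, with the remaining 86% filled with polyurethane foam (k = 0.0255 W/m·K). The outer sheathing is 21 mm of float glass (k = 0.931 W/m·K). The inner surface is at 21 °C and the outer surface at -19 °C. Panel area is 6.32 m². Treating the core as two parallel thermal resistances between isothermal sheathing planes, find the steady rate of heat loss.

Q ≈ 58.2 W

Sheathing layers in series; stud and cavity paths in parallel between them.
R_inner = 0.017/(0.193×6.32) = 0.01394 K/W
R_stud  = 0.17/(0.13×0.14×6.32) = 1.478 K/W
R_cav   = 0.17/(0.0255×0.86×6.32) = 1.227 K/W
1/R_core = 1/R_stud + 1/R_cav → R_core = 0.6703 K/W
R_outer = 0.021/(0.931×6.32) = 0.003569 K/W
R_total = 0.6878 K/W
Q = ΔT/R_total = 40/0.6878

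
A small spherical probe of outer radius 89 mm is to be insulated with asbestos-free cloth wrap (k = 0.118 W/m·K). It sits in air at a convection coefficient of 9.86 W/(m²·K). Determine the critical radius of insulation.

For a sphere r_cr = 2k/h = 2×0.118/9.86
r_cr = 23.9 mm; since the bare radius (89 mm) is above r_cr, any added insulation will reduce heat loss.

r_cr ≈ 23.9 mm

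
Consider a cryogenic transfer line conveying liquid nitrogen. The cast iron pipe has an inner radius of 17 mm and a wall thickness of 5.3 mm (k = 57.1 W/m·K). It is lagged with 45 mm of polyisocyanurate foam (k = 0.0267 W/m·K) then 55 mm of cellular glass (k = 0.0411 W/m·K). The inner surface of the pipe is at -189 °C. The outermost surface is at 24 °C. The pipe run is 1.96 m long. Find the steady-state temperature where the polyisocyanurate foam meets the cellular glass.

Cylindrical conduction, so R = ln(r₂/r₁)/(2πkL) per layer, in series:
R_cast iron pipe wall = ln(22.3/17)/(2π×57.1×1.96) = 3.859×10^-4 K/W
R_polyisocyanurate foam = ln(67.3/22.3)/(2π×0.0267×1.96) = 3.359 K/W
R_cellular glass = ln(122.3/67.3)/(2π×0.0411×1.96) = 1.18 K/W
R_total = 4.54 K/W
Q = ΔT/R_total = 213/4.54
Q = 46.9 W
T_interface = T_inner + Q·ΣR(inner→interface) = -189 + 46.9×3.36

T ≈ -31.4 °C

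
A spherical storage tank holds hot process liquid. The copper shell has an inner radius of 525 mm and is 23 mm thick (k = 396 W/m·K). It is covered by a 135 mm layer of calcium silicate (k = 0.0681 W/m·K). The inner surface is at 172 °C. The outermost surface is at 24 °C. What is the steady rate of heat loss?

Q ≈ 351 W

Spherical conduction: R = (1/r_in − 1/r_out)/(4πk) per layer; series-sum.
R_copper shell = (1/0.525 − 1/0.548)/(4π×396) = 1.607×10^-5 K/W
R_calcium silicate = (1/0.548 − 1/0.683)/(4π×0.0681) = 0.4215 K/W
R_total = 0.4215 K/W
Q = ΔT/R_total = 148/0.4215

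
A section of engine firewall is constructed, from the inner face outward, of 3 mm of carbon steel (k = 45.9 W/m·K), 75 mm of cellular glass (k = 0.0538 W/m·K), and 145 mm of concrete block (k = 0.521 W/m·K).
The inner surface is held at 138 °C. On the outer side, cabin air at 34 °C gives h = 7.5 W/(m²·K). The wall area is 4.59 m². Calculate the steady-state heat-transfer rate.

Model the wall as resistances in series:
R_carbon steel = L/(kA) = 0.003/(45.9×4.59) = 1.424×10^-5 K/W
R_cellular glass = L/(kA) = 0.075/(0.0538×4.59) = 0.3037 K/W
R_concrete block = L/(kA) = 0.145/(0.521×4.59) = 0.06063 K/W
R_outer film = 1/(h_o·A) = 1/(7.5×4.59) = 0.02905 K/W
R_total = 0.3934 K/W
Q = ΔT / R_total = 104 / 0.3934

Q ≈ 264 W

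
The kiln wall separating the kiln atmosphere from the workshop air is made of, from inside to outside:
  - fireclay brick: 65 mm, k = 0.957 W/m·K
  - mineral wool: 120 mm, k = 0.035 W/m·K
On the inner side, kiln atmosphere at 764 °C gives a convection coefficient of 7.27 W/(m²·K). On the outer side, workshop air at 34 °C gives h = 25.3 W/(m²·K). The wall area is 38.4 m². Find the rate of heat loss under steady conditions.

Thermal resistances in series:
R_inner film = 1/(h_i·A) = 1/(7.27×38.4) = 0.003582 K/W
R_fireclay brick = L/(kA) = 0.065/(0.957×38.4) = 0.001769 K/W
R_mineral wool = L/(kA) = 0.12/(0.035×38.4) = 0.08929 K/W
R_outer film = 1/(h_o·A) = 1/(25.3×38.4) = 0.001029 K/W
R_total = 0.09567 K/W
Q = ΔT / R_total = 730 / 0.09567

Q ≈ 7630 W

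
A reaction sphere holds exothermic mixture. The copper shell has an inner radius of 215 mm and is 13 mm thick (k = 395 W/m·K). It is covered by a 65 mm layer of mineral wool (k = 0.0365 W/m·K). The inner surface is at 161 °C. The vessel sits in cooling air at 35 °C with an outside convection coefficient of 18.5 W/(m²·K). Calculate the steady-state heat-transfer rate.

Q ≈ 58 W

For a spherical shell R = (1/r₁ − 1/r₂)/(4πk); film R = 1/(h·4πr²). In series:
R_copper shell = (1/0.215 − 1/0.228)/(4π×395) = 5.343×10^-5 K/W
R_mineral wool = (1/0.228 − 1/0.293)/(4π×0.0365) = 2.121 K/W
R_outer film = 1/(h·4πr_o²) = 1/(18.5×4π×0.293²) = 0.05011 K/W
R_total = 2.171 K/W
Q = ΔT/R_total = 126/2.171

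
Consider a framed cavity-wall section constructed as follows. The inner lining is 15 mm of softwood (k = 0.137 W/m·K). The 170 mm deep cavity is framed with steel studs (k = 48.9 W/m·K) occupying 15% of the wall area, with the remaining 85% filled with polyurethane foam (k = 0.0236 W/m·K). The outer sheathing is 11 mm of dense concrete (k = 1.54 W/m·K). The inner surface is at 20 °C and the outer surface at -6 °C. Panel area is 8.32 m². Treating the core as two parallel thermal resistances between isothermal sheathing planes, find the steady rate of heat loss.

Sheathing layers in series; stud and cavity paths in parallel between them.
R_inner = 0.015/(0.137×8.32) = 0.01316 K/W
R_stud  = 0.17/(48.9×0.15×8.32) = 0.002786 K/W
R_cav   = 0.17/(0.0236×0.85×8.32) = 1.019 K/W
1/R_core = 1/R_stud + 1/R_cav → R_core = 0.002778 K/W
R_outer = 0.011/(1.54×8.32) = 8.585×10^-4 K/W
R_total = 0.0168 K/W
Q = ΔT/R_total = 26/0.0168

Q ≈ 1550 W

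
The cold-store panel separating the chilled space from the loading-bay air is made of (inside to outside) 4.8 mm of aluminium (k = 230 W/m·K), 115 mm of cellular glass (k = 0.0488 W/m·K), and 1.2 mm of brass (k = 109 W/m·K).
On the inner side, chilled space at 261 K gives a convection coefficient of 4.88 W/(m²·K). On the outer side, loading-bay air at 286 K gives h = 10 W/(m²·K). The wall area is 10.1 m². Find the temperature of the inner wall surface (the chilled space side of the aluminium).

Model the wall as resistances in series:
R_inner film = 1/(h_i·A) = 1/(4.88×10.1) = 0.02029 K/W
R_aluminium = L/(kA) = 0.0048/(230×10.1) = 2.066×10^-6 K/W
R_cellular glass = L/(kA) = 0.115/(0.0488×10.1) = 0.2333 K/W
R_brass = L/(kA) = 0.0012/(109×10.1) = 1.09×10^-6 K/W
R_outer film = 1/(h_o·A) = 1/(10×10.1) = 0.009901 K/W
R_total = 0.2635 K/W;  Q = ΔT/R_total = 25/0.2635 = 94.87 W
T_interface = T_inner + Q·ΣR(inner→interface) = 261 + 94.9×0.02029

T ≈ 263 K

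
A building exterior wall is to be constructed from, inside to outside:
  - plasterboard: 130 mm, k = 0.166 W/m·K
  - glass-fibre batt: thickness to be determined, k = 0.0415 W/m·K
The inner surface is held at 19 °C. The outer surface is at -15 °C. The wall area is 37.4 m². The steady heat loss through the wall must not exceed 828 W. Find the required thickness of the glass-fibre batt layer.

Treating each layer as a thermal resistance in series:
R_plasterboard = L/(kA) = 0.13/(0.166×37.4) = 0.02094 K/W
Sum of the known resistances R_other = 0.02094 K/W
Required total resistance R_tot = ΔT/Q_allow = 34/828 = 0.04106 K/W
R_glass-fibre batt = R_tot − R_other = 0.02012 K/W
L = R·k·A = 0.02012×0.0415×37.4

L ≈ 31.2 mm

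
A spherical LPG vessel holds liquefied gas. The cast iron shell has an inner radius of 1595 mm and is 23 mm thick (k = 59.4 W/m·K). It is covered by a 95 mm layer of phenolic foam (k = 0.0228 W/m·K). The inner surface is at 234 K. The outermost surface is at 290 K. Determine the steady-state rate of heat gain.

Radial (spherical) resistances in series:
R_cast iron shell = (1/1.595 − 1/1.618)/(4π×59.4) = 1.194×10^-5 K/W
R_phenolic foam = (1/1.618 − 1/1.713)/(4π×0.0228) = 0.1196 K/W
R_total = 0.1196 K/W
Q = ΔT/R_total = 56/0.1196

Q ≈ 468 W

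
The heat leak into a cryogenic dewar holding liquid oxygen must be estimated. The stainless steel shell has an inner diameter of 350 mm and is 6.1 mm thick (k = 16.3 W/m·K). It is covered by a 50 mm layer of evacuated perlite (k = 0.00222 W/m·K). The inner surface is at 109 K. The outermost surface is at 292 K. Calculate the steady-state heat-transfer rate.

Q ≈ 4.27 W

Spherical conduction: R = (1/r_in − 1/r_out)/(4πk) per layer; series-sum.
R_stainless steel shell = (1/0.175 − 1/0.1811)/(4π×16.3) = 9.397×10^-4 K/W
R_evacuated perlite = (1/0.1811 − 1/0.2311)/(4π×0.00222) = 42.82 K/W
R_total = 42.83 K/W
Q = ΔT/R_total = 183/42.83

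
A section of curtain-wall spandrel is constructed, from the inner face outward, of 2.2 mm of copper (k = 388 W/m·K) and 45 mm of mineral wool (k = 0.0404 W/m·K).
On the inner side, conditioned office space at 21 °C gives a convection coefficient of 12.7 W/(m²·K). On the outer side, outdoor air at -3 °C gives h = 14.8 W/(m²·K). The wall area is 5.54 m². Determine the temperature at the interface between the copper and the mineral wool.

Model the wall as resistances in series:
R_inner film = 1/(h_i·A) = 1/(12.7×5.54) = 0.01421 K/W
R_copper = L/(kA) = 0.0022/(388×5.54) = 1.023×10^-6 K/W
R_mineral wool = L/(kA) = 0.045/(0.0404×5.54) = 0.2011 K/W
R_outer film = 1/(h_o·A) = 1/(14.8×5.54) = 0.0122 K/W
R_total = 0.2275 K/W;  Q = ΔT/R_total = 24/0.2275 = 105.5 W
T_interface = T_inner − Q·ΣR(inner→interface) = 21 − 106×0.01421

T ≈ 19.5 °C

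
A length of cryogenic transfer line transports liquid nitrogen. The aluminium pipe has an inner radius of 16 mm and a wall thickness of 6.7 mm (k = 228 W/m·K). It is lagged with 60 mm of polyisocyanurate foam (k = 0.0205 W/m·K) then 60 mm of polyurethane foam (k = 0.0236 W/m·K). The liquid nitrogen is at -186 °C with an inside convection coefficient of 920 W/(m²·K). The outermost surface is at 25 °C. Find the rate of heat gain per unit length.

q′ ≈ 15.4 W/m

For a radial system each layer contributes R = ln(r_out/r_in)/(2πkL); films add R = 1/(hA).
R_inner film = 1/(h_i·2πr₁L) = 1/(920×2π×0.016×1) = 0.01081 K/W
R_aluminium pipe wall = ln(22.7/16)/(2π×228×1) = 2.442×10^-4 K/W
R_polyisocyanurate foam = ln(82.7/22.7)/(2π×0.0205×1) = 10.04 K/W
R_polyurethane foam = ln(142.7/82.7)/(2π×0.0236×1) = 3.679 K/W
R_total = 13.73 K/W
Q = ΔT/R_total = 211/13.73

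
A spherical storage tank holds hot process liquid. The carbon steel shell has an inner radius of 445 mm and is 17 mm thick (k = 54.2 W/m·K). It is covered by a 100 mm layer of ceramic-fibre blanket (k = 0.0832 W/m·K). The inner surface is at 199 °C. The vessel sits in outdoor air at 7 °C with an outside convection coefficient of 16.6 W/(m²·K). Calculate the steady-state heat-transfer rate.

Q ≈ 500 W

For a spherical shell R = (1/r₁ − 1/r₂)/(4πk); film R = 1/(h·4πr²). In series:
R_carbon steel shell = (1/0.445 − 1/0.462)/(4π×54.2) = 1.214×10^-4 K/W
R_ceramic-fibre blanket = (1/0.462 − 1/0.562)/(4π×0.0832) = 0.3684 K/W
R_outer film = 1/(h·4πr_o²) = 1/(16.6×4π×0.562²) = 0.01518 K/W
R_total = 0.3837 K/W
Q = ΔT/R_total = 192/0.3837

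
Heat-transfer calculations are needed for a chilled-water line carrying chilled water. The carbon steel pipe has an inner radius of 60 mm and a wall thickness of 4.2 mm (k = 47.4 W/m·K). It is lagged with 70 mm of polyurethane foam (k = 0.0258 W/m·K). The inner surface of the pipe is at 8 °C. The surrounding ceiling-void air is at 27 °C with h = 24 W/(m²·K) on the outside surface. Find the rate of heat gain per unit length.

q′ ≈ 4.13 W/m

Radial resistances (cylindrical: R_cond = ln(r_o/r_i)/(2πkL), R_conv = 1/(h·2πrL)):
R_carbon steel pipe wall = ln(64.2/60)/(2π×47.4×1) = 2.272×10^-4 K/W
R_polyurethane foam = ln(134.2/64.2)/(2π×0.0258×1) = 4.548 K/W
R_outer film = 1/(h_o·2πr_oL) = 1/(24×2π×0.1342×1) = 0.04941 K/W
R_total = 4.598 K/W
Q = ΔT/R_total = 19/4.598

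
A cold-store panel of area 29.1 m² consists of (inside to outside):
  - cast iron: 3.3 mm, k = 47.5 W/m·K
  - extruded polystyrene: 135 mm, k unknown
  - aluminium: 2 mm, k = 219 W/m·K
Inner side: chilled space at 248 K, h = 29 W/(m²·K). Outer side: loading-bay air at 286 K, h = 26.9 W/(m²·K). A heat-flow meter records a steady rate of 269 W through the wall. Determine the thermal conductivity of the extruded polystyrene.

k ≈ 0.0334 W/(m·K)

Treating each layer as a thermal resistance in series:
R_inner film = 1/(h_i·A) = 1/(29×29.1) = 0.001185 K/W
R_cast iron = L/(kA) = 0.0033/(47.5×29.1) = 2.387×10^-6 K/W
R_aluminium = L/(kA) = 0.002/(219×29.1) = 3.138×10^-7 K/W
R_outer film = 1/(h_o·A) = 1/(26.9×29.1) = 0.001277 K/W
Sum of known resistances R_other = 0.002465 K/W
Total R = ΔT/Q = 38/269 = 0.1413 K/W
R_extruded polystyrene = R_total − R_other = 0.1388 K/W
k = L/(R·A) = 0.135/(0.1388×29.1)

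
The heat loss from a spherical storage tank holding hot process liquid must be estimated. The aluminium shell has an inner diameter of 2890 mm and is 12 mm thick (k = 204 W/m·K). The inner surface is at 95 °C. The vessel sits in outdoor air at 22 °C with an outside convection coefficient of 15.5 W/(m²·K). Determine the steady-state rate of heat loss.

Q ≈ 30200 W

Each spherical layer contributes R = (1/r_i − 1/r_o)/(4πk):
R_aluminium shell = (1/1.445 − 1/1.457)/(4π×204) = 2.223×10^-6 K/W
R_outer film = 1/(h·4πr_o²) = 1/(15.5×4π×1.457²) = 0.002418 K/W
R_total = 0.002421 K/W
Q = ΔT/R_total = 73/0.002421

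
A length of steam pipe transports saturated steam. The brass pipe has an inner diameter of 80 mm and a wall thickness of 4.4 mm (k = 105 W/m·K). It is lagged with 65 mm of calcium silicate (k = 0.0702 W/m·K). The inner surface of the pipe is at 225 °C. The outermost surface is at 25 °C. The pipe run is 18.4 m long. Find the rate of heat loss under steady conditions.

Per-layer cylindrical resistances, series-summed:
R_brass pipe wall = ln(44.4/40)/(2π×105×18.4) = 8.597×10^-6 K/W
R_calcium silicate = ln(109.4/44.4)/(2π×0.0702×18.4) = 0.1111 K/W
R_total = 0.1111 K/W
Q = ΔT/R_total = 200/0.1111

Q ≈ 1800 W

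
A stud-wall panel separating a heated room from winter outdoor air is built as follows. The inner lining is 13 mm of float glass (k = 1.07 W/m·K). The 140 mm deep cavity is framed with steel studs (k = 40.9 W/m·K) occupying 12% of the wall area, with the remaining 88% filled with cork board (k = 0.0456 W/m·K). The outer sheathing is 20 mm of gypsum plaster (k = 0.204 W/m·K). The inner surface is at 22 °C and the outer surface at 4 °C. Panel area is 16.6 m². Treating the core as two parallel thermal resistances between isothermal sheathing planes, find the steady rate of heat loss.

Sheathing layers in series; stud and cavity paths in parallel between them.
R_inner = 0.013/(1.07×16.6) = 7.319×10^-4 K/W
R_stud  = 0.14/(40.9×0.12×16.6) = 0.001718 K/W
R_cav   = 0.14/(0.0456×0.88×16.6) = 0.2102 K/W
1/R_core = 1/R_stud + 1/R_cav → R_core = 0.001704 K/W
R_outer = 0.02/(0.204×16.6) = 0.005906 K/W
R_total = 0.008342 K/W
Q = ΔT/R_total = 18/0.008342

Q ≈ 2160 W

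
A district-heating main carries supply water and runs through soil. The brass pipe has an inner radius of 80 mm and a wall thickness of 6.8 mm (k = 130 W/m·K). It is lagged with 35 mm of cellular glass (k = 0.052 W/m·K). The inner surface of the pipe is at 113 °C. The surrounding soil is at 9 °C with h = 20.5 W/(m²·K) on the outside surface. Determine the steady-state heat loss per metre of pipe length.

Per-layer cylindrical resistances, series-summed:
R_brass pipe wall = ln(86.8/80)/(2π×130×1) = 9.988×10^-5 K/W
R_cellular glass = ln(121.8/86.8)/(2π×0.052×1) = 1.037 K/W
R_outer film = 1/(h_o·2πr_oL) = 1/(20.5×2π×0.1218×1) = 0.06374 K/W
R_total = 1.101 K/W
Q = ΔT/R_total = 104/1.101

q′ ≈ 94.5 W/m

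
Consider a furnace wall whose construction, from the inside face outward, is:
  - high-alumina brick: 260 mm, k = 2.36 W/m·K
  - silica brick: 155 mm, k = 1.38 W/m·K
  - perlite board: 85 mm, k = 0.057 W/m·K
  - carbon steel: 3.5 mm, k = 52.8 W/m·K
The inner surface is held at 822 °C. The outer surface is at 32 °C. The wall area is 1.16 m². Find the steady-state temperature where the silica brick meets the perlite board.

T ≈ 719 °C

Using the resistance-network approach (series):
R_high-alumina brick = L/(kA) = 0.26/(2.36×1.16) = 0.09497 K/W
R_silica brick = L/(kA) = 0.155/(1.38×1.16) = 0.09683 K/W
R_perlite board = L/(kA) = 0.085/(0.057×1.16) = 1.286 K/W
R_carbon steel = L/(kA) = 0.0035/(52.8×1.16) = 5.714×10^-5 K/W
R_total = 1.477 K/W;  Q = ΔT/R_total = 790/1.477 = 534.7 W
T_interface = T_inner − Q·ΣR(inner→interface) = 822 − 535×0.1918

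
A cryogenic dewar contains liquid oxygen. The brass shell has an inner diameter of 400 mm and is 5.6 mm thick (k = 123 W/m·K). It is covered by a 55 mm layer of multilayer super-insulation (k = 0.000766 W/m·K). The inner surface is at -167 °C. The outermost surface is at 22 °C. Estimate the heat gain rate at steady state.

Q ≈ 1.77 W

For a spherical shell R = (1/r₁ − 1/r₂)/(4πk); film R = 1/(h·4πr²). In series:
R_brass shell = (1/0.2 − 1/0.2056)/(4π×123) = 8.811×10^-5 K/W
R_multilayer super-insulation = (1/0.2056 − 1/0.2606)/(4π×0.000766) = 106.6 K/W
R_total = 106.6 K/W
Q = ΔT/R_total = 189/106.6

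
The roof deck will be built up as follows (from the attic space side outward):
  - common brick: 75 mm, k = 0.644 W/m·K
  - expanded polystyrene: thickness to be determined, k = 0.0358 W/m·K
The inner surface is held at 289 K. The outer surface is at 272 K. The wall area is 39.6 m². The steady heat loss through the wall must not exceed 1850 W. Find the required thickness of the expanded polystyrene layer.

Thermal resistances in series:
R_common brick = L/(kA) = 0.075/(0.644×39.6) = 0.002941 K/W
Sum of the known resistances R_other = 0.002941 K/W
Required total resistance R_tot = ΔT/Q_allow = 17/1850 = 0.009189 K/W
R_expanded polystyrene = R_tot − R_other = 0.006248 K/W
L = R·k·A = 0.006248×0.0358×39.6

L ≈ 8.86 mm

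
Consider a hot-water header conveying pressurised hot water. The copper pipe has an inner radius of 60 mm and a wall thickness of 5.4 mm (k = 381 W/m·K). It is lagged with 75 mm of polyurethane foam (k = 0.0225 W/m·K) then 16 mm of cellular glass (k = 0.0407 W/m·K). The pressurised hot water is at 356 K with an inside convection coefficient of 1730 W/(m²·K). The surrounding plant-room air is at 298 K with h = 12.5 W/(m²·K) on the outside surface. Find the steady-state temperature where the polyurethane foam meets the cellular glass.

T ≈ 303 K

For a radial system each layer contributes R = ln(r_out/r_in)/(2πkL); films add R = 1/(hA).
R_inner film = 1/(h_i·2πr₁L) = 1/(1730×2π×0.06×1) = 0.001533 K/W
R_copper pipe wall = ln(65.4/60)/(2π×381×1) = 3.6×10^-5 K/W
R_polyurethane foam = ln(140.4/65.4)/(2π×0.0225×1) = 5.404 K/W
R_cellular glass = ln(156.4/140.4)/(2π×0.0407×1) = 0.422 K/W
R_outer film = 1/(h_o·2πr_oL) = 1/(12.5×2π×0.1564×1) = 0.08141 K/W
R_total = 5.909 K/W
Q = ΔT/R_total = 58/5.909
Q = 9.82 W/m
T_interface = T_inner − Q·ΣR(inner→interface) = 356 − 9.82×5.406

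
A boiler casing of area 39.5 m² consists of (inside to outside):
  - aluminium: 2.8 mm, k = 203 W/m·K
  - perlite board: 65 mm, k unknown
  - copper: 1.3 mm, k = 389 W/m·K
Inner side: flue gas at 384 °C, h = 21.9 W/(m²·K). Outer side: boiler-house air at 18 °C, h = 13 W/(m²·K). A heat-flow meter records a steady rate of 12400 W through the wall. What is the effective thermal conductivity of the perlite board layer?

Using the resistance-network approach (series):
R_inner film = 1/(h_i·A) = 1/(21.9×39.5) = 0.001156 K/W
R_aluminium = L/(kA) = 0.0028/(203×39.5) = 3.492×10^-7 K/W
R_copper = L/(kA) = 0.0013/(389×39.5) = 8.461×10^-8 K/W
R_outer film = 1/(h_o·A) = 1/(13×39.5) = 0.001947 K/W
Sum of known resistances R_other = 0.003104 K/W
Total R = ΔT/Q = 366/12400 = 0.02952 K/W
R_perlite board = R_total − R_other = 0.02641 K/W
k = L/(R·A) = 0.065/(0.02641×39.5)

k ≈ 0.0623 W/(m·K)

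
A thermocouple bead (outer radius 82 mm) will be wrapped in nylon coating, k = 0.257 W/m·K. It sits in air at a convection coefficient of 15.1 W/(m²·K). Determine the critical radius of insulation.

For a sphere r_cr = 2k/h = 2×0.257/15.1
r_cr = 34 mm; since the bare radius (82 mm) is above r_cr, any added insulation will reduce heat loss.

r_cr ≈ 34 mm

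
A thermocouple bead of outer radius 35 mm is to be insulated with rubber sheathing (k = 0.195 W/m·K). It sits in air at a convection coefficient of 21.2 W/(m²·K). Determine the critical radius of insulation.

For a sphere r_cr = 2k/h = 2×0.195/21.2
r_cr = 18.4 mm; since the bare radius (35 mm) is above r_cr, any added insulation will reduce heat loss.

r_cr ≈ 18.4 mm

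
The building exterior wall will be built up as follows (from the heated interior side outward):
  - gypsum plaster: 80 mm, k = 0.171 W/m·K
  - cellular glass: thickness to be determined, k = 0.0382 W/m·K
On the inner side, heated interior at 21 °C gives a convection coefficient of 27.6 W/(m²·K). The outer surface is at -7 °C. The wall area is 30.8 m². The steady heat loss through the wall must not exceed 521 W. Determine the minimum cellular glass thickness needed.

L ≈ 44 mm

Treating each layer as a thermal resistance in series:
R_inner film = 1/(h_i·A) = 1/(27.6×30.8) = 0.001176 K/W
R_gypsum plaster = L/(kA) = 0.08/(0.171×30.8) = 0.01519 K/W
Sum of the known resistances R_other = 0.01637 K/W
Required total resistance R_tot = ΔT/Q_allow = 28/521 = 0.05374 K/W
R_cellular glass = R_tot − R_other = 0.03738 K/W
L = R·k·A = 0.03738×0.0382×30.8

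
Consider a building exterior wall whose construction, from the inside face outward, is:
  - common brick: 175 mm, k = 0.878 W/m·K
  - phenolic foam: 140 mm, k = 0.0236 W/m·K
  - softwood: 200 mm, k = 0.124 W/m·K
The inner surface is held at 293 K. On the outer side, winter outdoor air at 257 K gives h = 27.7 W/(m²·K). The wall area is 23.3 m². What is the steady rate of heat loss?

Using the resistance-network approach (series):
R_common brick = L/(kA) = 0.175/(0.878×23.3) = 0.008554 K/W
R_phenolic foam = L/(kA) = 0.14/(0.0236×23.3) = 0.2546 K/W
R_softwood = L/(kA) = 0.2/(0.124×23.3) = 0.06922 K/W
R_outer film = 1/(h_o·A) = 1/(27.7×23.3) = 0.001549 K/W
R_total = 0.3339 K/W
Q = ΔT / R_total = 36 / 0.3339

Q ≈ 108 W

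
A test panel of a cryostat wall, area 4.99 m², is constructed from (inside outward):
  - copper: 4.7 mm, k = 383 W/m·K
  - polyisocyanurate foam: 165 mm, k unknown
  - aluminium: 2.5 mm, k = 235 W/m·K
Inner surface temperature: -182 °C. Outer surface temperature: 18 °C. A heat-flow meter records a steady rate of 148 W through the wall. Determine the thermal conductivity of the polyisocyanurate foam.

Using the resistance-network approach (series):
R_copper = L/(kA) = 0.0047/(383×4.99) = 2.459×10^-6 K/W
R_aluminium = L/(kA) = 0.0025/(235×4.99) = 2.132×10^-6 K/W
Sum of known resistances R_other = 4.591×10^-6 K/W
Total R = ΔT/Q = 200/148 = 1.351 K/W
R_polyisocyanurate foam = R_total − R_other = 1.351 K/W
k = L/(R·A) = 0.165/(1.351×4.99)

k ≈ 0.0245 W/(m·K)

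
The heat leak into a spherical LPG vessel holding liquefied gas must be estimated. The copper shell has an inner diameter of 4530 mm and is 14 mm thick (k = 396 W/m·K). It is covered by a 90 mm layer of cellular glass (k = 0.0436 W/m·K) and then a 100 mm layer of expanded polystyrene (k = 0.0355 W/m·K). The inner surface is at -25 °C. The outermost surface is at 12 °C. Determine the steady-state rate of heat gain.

Q ≈ 538 W

Each spherical layer contributes R = (1/r_i − 1/r_o)/(4πk):
R_copper shell = (1/2.265 − 1/2.279)/(4π×396) = 5.45×10^-7 K/W
R_cellular glass = (1/2.279 − 1/2.369)/(4π×0.0436) = 0.03043 K/W
R_expanded polystyrene = (1/2.369 − 1/2.469)/(4π×0.0355) = 0.03832 K/W
R_total = 0.06875 K/W
Q = ΔT/R_total = 37/0.06875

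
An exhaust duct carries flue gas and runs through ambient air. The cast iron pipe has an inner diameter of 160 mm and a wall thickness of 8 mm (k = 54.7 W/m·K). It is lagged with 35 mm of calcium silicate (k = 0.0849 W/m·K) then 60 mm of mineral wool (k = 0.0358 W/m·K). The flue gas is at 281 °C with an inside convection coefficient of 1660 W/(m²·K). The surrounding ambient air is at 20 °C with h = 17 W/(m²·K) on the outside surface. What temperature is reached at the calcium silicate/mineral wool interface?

T ≈ 214 °C

For a radial system each layer contributes R = ln(r_out/r_in)/(2πkL); films add R = 1/(hA).
R_inner film = 1/(h_i·2πr₁L) = 1/(1660×2π×0.08×1) = 0.001198 K/W
R_cast iron pipe wall = ln(88/80)/(2π×54.7×1) = 2.773×10^-4 K/W
R_calcium silicate = ln(123/88)/(2π×0.0849×1) = 0.6277 K/W
R_mineral wool = ln(183/123)/(2π×0.0358×1) = 1.766 K/W
R_outer film = 1/(h_o·2πr_oL) = 1/(17×2π×0.183×1) = 0.05116 K/W
R_total = 2.447 K/W
Q = ΔT/R_total = 261/2.447
Q = 107 W/m
T_interface = T_inner − Q·ΣR(inner→interface) = 281 − 107×0.6292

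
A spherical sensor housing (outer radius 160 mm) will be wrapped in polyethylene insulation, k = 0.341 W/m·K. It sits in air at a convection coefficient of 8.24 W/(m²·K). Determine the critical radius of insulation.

For a sphere r_cr = 2k/h = 2×0.341/8.24
r_cr = 82.8 mm; since the bare radius (160 mm) is above r_cr, any added insulation will reduce heat loss.

r_cr ≈ 82.8 mm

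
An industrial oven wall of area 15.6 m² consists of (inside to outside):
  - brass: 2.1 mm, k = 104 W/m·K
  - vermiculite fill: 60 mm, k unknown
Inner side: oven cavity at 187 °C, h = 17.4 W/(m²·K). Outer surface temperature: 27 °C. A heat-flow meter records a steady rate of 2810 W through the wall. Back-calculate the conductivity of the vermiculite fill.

Series thermal resistances:
R_inner film = 1/(h_i·A) = 1/(17.4×15.6) = 0.003684 K/W
R_brass = L/(kA) = 0.0021/(104×15.6) = 1.294×10^-6 K/W
Sum of known resistances R_other = 0.003685 K/W
Total R = ΔT/Q = 160/2810 = 0.05694 K/W
R_vermiculite fill = R_total − R_other = 0.05325 K/W
k = L/(R·A) = 0.06/(0.05325×15.6)

k ≈ 0.0722 W/(m·K)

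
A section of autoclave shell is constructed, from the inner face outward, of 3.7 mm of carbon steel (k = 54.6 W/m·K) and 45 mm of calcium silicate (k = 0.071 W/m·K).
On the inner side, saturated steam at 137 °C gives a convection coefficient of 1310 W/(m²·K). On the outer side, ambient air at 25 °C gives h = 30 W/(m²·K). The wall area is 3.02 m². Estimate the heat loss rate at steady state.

Q ≈ 506 W

Model the wall as resistances in series:
R_inner film = 1/(h_i·A) = 1/(1310×3.02) = 2.528×10^-4 K/W
R_carbon steel = L/(kA) = 0.0037/(54.6×3.02) = 2.244×10^-5 K/W
R_calcium silicate = L/(kA) = 0.045/(0.071×3.02) = 0.2099 K/W
R_outer film = 1/(h_o·A) = 1/(30×3.02) = 0.01104 K/W
R_total = 0.2212 K/W
Q = ΔT / R_total = 112 / 0.2212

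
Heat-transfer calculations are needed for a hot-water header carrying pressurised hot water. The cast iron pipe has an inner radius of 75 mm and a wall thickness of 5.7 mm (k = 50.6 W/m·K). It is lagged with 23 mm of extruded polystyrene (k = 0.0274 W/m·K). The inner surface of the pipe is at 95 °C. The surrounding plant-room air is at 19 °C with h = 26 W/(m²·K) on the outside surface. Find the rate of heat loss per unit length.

q′ ≈ 50.1 W/m

Cylindrical conduction, so R = ln(r₂/r₁)/(2πkL) per layer, in series:
R_cast iron pipe wall = ln(80.7/75)/(2π×50.6×1) = 2.304×10^-4 K/W
R_extruded polystyrene = ln(103.7/80.7)/(2π×0.0274×1) = 1.457 K/W
R_outer film = 1/(h_o·2πr_oL) = 1/(26×2π×0.1037×1) = 0.05903 K/W
R_total = 1.516 K/W
Q = ΔT/R_total = 76/1.516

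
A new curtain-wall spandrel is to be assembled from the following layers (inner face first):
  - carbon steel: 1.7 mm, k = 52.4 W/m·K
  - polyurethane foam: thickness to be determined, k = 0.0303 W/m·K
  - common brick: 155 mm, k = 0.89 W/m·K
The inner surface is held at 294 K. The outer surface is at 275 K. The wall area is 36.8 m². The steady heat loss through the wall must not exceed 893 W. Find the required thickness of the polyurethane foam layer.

Using the resistance-network approach (series):
R_carbon steel = L/(kA) = 0.0017/(52.4×36.8) = 8.816×10^-7 K/W
R_common brick = L/(kA) = 0.155/(0.89×36.8) = 0.004733 K/W
Sum of the known resistances R_other = 0.004733 K/W
Required total resistance R_tot = ΔT/Q_allow = 19/893 = 0.02128 K/W
R_polyurethane foam = R_tot − R_other = 0.01654 K/W
L = R·k·A = 0.01654×0.0303×36.8

L ≈ 18.4 mm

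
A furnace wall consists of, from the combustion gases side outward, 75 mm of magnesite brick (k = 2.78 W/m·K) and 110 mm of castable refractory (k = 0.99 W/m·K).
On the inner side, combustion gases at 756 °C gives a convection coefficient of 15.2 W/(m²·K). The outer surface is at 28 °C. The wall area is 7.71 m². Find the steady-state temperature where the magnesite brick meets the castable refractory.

Using the resistance-network approach (series):
R_inner film = 1/(h_i·A) = 1/(15.2×7.71) = 0.008533 K/W
R_magnesite brick = L/(kA) = 0.075/(2.78×7.71) = 0.003499 K/W
R_castable refractory = L/(kA) = 0.11/(0.99×7.71) = 0.01441 K/W
R_total = 0.02644 K/W;  Q = ΔT/R_total = 728/0.02644 = 27530 W
T_interface = T_inner − Q·ΣR(inner→interface) = 756 − 27500×0.01203

T ≈ 425 °C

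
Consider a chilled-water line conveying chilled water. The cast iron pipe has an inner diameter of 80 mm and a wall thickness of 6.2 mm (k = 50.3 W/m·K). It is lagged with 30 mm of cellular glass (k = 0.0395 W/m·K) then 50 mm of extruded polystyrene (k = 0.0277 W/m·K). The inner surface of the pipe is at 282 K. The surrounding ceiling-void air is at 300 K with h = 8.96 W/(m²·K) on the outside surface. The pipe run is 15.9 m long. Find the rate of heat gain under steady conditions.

Cylindrical conduction, so R = ln(r₂/r₁)/(2πkL) per layer, in series:
R_cast iron pipe wall = ln(46.2/40)/(2π×50.3×15.9) = 2.868×10^-5 K/W
R_cellular glass = ln(76.2/46.2)/(2π×0.0395×15.9) = 0.1268 K/W
R_extruded polystyrene = ln(126.2/76.2)/(2π×0.0277×15.9) = 0.1823 K/W
R_outer film = 1/(h_o·2πr_oL) = 1/(8.96×2π×0.1262×15.9) = 0.008852 K/W
R_total = 0.318 K/W
Q = ΔT/R_total = 18/0.318

Q ≈ 56.6 W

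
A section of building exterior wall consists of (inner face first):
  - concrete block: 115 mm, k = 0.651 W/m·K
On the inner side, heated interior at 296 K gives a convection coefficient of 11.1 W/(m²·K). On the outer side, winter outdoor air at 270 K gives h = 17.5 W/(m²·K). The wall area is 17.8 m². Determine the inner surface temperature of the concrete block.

T ≈ 289 K

Model the wall as resistances in series:
R_inner film = 1/(h_i·A) = 1/(11.1×17.8) = 0.005061 K/W
R_concrete block = L/(kA) = 0.115/(0.651×17.8) = 0.009924 K/W
R_outer film = 1/(h_o·A) = 1/(17.5×17.8) = 0.00321 K/W
R_total = 0.0182 K/W;  Q = ΔT/R_total = 26/0.0182 = 1429 W
T_interface = T_inner − Q·ΣR(inner→interface) = 296 − 1430×0.005061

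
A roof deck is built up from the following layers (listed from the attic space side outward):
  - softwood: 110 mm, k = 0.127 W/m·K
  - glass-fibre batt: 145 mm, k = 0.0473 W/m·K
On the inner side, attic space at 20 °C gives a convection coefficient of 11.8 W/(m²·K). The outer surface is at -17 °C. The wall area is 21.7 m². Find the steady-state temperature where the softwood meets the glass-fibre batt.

T ≈ 11.2 °C

Treating each layer as a thermal resistance in series:
R_inner film = 1/(h_i·A) = 1/(11.8×21.7) = 0.003905 K/W
R_softwood = L/(kA) = 0.11/(0.127×21.7) = 0.03991 K/W
R_glass-fibre batt = L/(kA) = 0.145/(0.0473×21.7) = 0.1413 K/W
R_total = 0.1851 K/W;  Q = ΔT/R_total = 37/0.1851 = 199.9 W
T_interface = T_inner − Q·ΣR(inner→interface) = 20 − 200×0.04382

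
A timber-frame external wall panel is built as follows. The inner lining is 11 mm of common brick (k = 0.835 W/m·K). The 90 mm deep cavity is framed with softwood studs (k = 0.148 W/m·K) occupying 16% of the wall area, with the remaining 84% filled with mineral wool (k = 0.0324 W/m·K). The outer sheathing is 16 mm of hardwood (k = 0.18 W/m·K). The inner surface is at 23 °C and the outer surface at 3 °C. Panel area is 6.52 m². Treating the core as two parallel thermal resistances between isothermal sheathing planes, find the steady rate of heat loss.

Q ≈ 69.7 W

Sheathing layers in series; stud and cavity paths in parallel between them.
R_inner = 0.011/(0.835×6.52) = 0.00202 K/W
R_stud  = 0.09/(0.148×0.16×6.52) = 0.5829 K/W
R_cav   = 0.09/(0.0324×0.84×6.52) = 0.5072 K/W
1/R_core = 1/R_stud + 1/R_cav → R_core = 0.2712 K/W
R_outer = 0.016/(0.18×6.52) = 0.01363 K/W
R_total = 0.2869 K/W
Q = ΔT/R_total = 20/0.2869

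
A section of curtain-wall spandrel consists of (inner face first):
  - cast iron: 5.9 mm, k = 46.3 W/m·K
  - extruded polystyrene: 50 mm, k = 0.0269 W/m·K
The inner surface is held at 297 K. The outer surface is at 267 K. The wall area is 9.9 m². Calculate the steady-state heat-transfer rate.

Q ≈ 160 W

Treating each layer as a thermal resistance in series:
R_cast iron = L/(kA) = 0.0059/(46.3×9.9) = 1.287×10^-5 K/W
R_extruded polystyrene = L/(kA) = 0.05/(0.0269×9.9) = 0.1878 K/W
R_total = 0.1878 K/W
Q = ΔT / R_total = 30 / 0.1878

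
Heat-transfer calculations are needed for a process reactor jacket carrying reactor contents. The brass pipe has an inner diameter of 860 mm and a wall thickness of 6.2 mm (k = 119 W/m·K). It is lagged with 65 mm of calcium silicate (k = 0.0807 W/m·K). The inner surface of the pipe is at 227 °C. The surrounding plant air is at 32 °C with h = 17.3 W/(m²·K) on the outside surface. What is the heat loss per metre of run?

q′ ≈ 667 W/m

Per-layer cylindrical resistances, series-summed:
R_brass pipe wall = ln(436.2/430)/(2π×119×1) = 1.915×10^-5 K/W
R_calcium silicate = ln(501.2/436.2)/(2π×0.0807×1) = 0.2739 K/W
R_outer film = 1/(h_o·2πr_oL) = 1/(17.3×2π×0.5012×1) = 0.01836 K/W
R_total = 0.2923 K/W
Q = ΔT/R_total = 195/0.2923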